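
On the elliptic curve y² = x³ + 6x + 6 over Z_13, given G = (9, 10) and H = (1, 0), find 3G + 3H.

(9, 3)

First 3G:
Repeated addition: build up to 3G.
2G: tangent at (9, 10): λ = (3·9² + 6)/(2·10) ≡ 2/7. 7⁻¹ ≡ 2 (mod 13) since 7·2 = 14 ≡ 1, so λ ≡ 2·2 ≡ 4.
  x = λ² - 9 - 9 = 16 - 18 ≡ 11; y = λ·(9 - 11) - 10 ≡ 8. → (11, 8)
3G: (11, 8) + (9, 10). λ = (10 - 8)/(9 - 11) ≡ 2/11 mod 13. 11⁻¹ ≡ 6 (mod 13) since 11·6 = 66 ≡ 1, so λ ≡ 12.
  x = λ² - 11 - 9 = 144 - 20 ≡ 7; y = λ·(11 - 7) - 8 ≡ 1. → (7, 1)
3G = (7, 1).
Next 3H:
Repeated addition: build up to 3H.
2H: (1, 0) + (1, 0): same x and y₁ ≡ -y₂, so the sum is O.
3H: O + (1, 0) = (1, 0) (identity).
3H = (1, 0).
Finally 3G + 3H:
(7, 1) + (1, 0). λ = (0 - 1)/(1 - 7) ≡ 12/7 mod 13. 7⁻¹ ≡ 2 (mod 13) since 7·2 = 14 ≡ 1, so λ ≡ 11.
  x = λ² - 7 - 1 = 121 - 8 ≡ 9; y = λ·(7 - 9) - 1 ≡ 3. → (9, 3)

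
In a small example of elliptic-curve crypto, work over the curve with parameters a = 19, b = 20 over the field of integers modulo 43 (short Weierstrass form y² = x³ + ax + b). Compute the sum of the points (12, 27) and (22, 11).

(15, 38)

(12, 27) + (22, 11). λ = (11 - 27)/(22 - 12) ≡ 27/10 mod 43. 10⁻¹ ≡ 13 (mod 43) since 10·13 = 130 ≡ 1, so λ ≡ 7.
  x = λ² - 12 - 22 = 49 - 34 ≡ 15; y = λ·(12 - 15) - 27 ≡ 38. → (15, 38)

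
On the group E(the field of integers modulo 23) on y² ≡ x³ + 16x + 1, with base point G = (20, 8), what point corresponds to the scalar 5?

Double-and-add on 5 = (101)₂. Start with G = (20, 8) for the leading 1-bit.
double: tangent at (20, 8): λ = (3·20² + 16)/(2·8) ≡ 20/16. 16⁻¹ ≡ 13 (mod 23), so λ ≡ 20·13 ≡ 7.
  x = λ² - 20 - 20 = 49 - 40 ≡ 9; y = λ·(20 - 9) - 8 ≡ 0. → (9, 0)
double: (9, 0) + (9, 0): same x and y₁ ≡ -y₂, so the sum is O.
add G: O + (20, 8) = (20, 8) (identity).

(20, 8)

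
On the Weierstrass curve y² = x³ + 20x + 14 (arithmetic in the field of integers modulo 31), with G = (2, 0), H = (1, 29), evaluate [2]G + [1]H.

(1, 29)

First 2G:
Repeated addition: build up to 2G.
2G: (2, 0) + (2, 0): same x and y₁ ≡ -y₂, so the sum is the point at infinity.
2G = the point at infinity.
Finally 2G + H:
the point at infinity + (1, 29) = (1, 29) (identity).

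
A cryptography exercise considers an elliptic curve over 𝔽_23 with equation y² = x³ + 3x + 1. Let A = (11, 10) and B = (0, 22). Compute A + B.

(13, 11)

(11, 10) + (0, 22). λ = (22 - 10)/(0 - 11) ≡ 12/12 mod 23. 12⁻¹ ≡ 2 (mod 23) since 12·2 = 24 ≡ 1, so λ ≡ 1.
  x = λ² - 11 - 0 = 1 - 11 ≡ 13; y = λ·(11 - 13) - 10 ≡ 11. → (13, 11)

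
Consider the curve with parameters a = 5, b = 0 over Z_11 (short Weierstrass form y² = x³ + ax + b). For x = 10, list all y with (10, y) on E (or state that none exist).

4, 7

x³ + 5x + 0 = 1050 ≡ 5 (mod 11).
Square roots of 5 mod 11: 4 and 7 (since 4² = 16 ≡ 5).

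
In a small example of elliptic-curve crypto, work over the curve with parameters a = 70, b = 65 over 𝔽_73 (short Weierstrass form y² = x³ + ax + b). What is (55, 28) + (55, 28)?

(0, 49)

tangent at (55, 28): λ = (3·55² + 70)/(2·28) ≡ 20/56. 56⁻¹ ≡ 30 (mod 73) since 56·30 = 1680 ≡ 1, so λ ≡ 20·30 ≡ 16.
  x = λ² - 55 - 55 = 256 - 110 ≡ 0; y = λ·(55 - 0) - 28 ≡ 49. → (0, 49)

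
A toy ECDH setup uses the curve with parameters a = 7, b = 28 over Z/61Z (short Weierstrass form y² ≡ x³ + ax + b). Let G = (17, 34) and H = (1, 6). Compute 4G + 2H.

(49, 31)

First 4G:
Double-and-add on 4 = (100)₂. Start with G = (17, 34) for the leading 1-bit.
double: tangent at (17, 34): λ = (3·17² + 7)/(2·34) ≡ 20/7. 7⁻¹ ≡ 35 (mod 61) since 7·35 = 245 ≡ 1, so λ ≡ 20·35 ≡ 29.
  x = λ² - 17 - 17 = 841 - 34 ≡ 14; y = λ·(17 - 14) - 34 ≡ 53. → (14, 53)
double: tangent at (14, 53): λ = (3·14² + 7)/(2·53) ≡ 46/45. 45⁻¹ ≡ 19 (mod 61) since 45·19 = 855 ≡ 1, so λ ≡ 46·19 ≡ 20.
  x = λ² - 14 - 14 = 400 - 28 ≡ 6; y = λ·(14 - 6) - 53 ≡ 46. → (6, 46)
4G = (6, 46).
Next 2H:
Repeated addition: build up to 2H.
2H: tangent at (1, 6): λ = (3·1² + 7)/(2·6) ≡ 10/12. 12⁻¹ ≡ 56 (mod 61), so λ ≡ 10·56 ≡ 11.
  x = λ² - 1 - 1 = 121 - 2 ≡ 58; y = λ·(1 - 58) - 6 ≡ 38. → (58, 38)
2H = (58, 38).
Finally 4G + 2H:
(6, 46) + (58, 38). λ = (38 - 46)/(58 - 6) ≡ 53/52 mod 61. 52⁻¹ ≡ 27 (mod 61), so λ ≡ 28.
  x = λ² - 6 - 58 = 784 - 64 ≡ 49; y = λ·(6 - 49) - 46 ≡ 31. → (49, 31)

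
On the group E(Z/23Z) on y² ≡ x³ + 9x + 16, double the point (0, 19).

tangent at (0, 19): λ = (3·0² + 9)/(2·19) ≡ 9/15. 15⁻¹ ≡ 20 (mod 23), so λ ≡ 9·20 ≡ 19.
  x = λ² - 0 - 0 = 361 - 0 ≡ 16; y = λ·(0 - 16) - 19 ≡ 22. → (16, 22)

(16, 22)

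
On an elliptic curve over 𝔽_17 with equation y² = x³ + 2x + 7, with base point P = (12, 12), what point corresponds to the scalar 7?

Double-and-add on 7 = (111)₂. Start with P = (12, 12) for the leading 1-bit.
double: tangent at (12, 12): λ = (3·12² + 2)/(2·12) ≡ 9/7. 7⁻¹ ≡ 5 (mod 17), so λ ≡ 9·5 ≡ 11.
  x = λ² - 12 - 12 = 121 - 24 ≡ 12; y = λ·(12 - 12) - 12 ≡ 5. → (12, 5)
add P: (12, 5) + (12, 12): same x and y₁ ≡ -y₂, so the sum is O.
double: O + O = O (identity).
add P: O + (12, 12) = (12, 12) (identity).

(12, 12)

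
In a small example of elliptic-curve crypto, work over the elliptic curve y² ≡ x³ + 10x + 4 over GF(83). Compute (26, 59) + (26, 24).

O

The two points share x = 26 and their y-coordinates satisfy 59 + 24 ≡ 0 (mod 83), so they are inverses. Their sum is ∞.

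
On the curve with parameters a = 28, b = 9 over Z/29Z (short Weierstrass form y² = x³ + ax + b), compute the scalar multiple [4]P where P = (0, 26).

(3, 2)

Double-and-add on 4 = (100)₂. Start with P = (0, 26) for the leading 1-bit.
double: tangent at (0, 26): λ = (3·0² + 28)/(2·26) ≡ 28/23. 23⁻¹ ≡ 24 (mod 29), so λ ≡ 28·24 ≡ 5.
  x = λ² - 0 - 0 = 25 - 0 ≡ 25; y = λ·(0 - 25) - 26 ≡ 23. → (25, 23)
double: tangent at (25, 23): λ = (3·25² + 28)/(2·23) ≡ 18/17. 17⁻¹ ≡ 12 (mod 29), so λ ≡ 18·12 ≡ 13.
  x = λ² - 25 - 25 = 169 - 50 ≡ 3; y = λ·(25 - 3) - 23 ≡ 2. → (3, 2)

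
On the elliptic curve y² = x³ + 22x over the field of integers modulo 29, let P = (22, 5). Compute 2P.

tangent at (22, 5): λ = (3·22² + 22)/(2·5) ≡ 24/10. 10⁻¹ ≡ 3 (mod 29), so λ ≡ 24·3 ≡ 14.
  x = λ² - 22 - 22 = 196 - 44 ≡ 7; y = λ·(22 - 7) - 5 ≡ 2. → (7, 2)

(7, 2)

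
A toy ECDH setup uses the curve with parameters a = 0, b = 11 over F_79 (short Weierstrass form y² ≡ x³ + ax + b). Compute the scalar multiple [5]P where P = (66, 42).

Double-and-add on 5 = (101)₂. Start with P = (66, 42) for the leading 1-bit.
double: tangent at (66, 42): λ = (3·66² + 0)/(2·42) ≡ 33/5. 5⁻¹ ≡ 16 (mod 79), so λ ≡ 33·16 ≡ 54.
  x = λ² - 66 - 66 = 2916 - 132 ≡ 19; y = λ·(66 - 19) - 42 ≡ 47. → (19, 47)
double: tangent at (19, 47): λ = (3·19² + 0)/(2·47) ≡ 56/15. 15⁻¹ ≡ 58 (mod 79), so λ ≡ 56·58 ≡ 9.
  x = λ² - 19 - 19 = 81 - 38 ≡ 43; y = λ·(19 - 43) - 47 ≡ 53. → (43, 53)
add P: (43, 53) + (66, 42). λ = (42 - 53)/(66 - 43) ≡ 68/23 mod 79. 23⁻¹ ≡ 55 (mod 79), so λ ≡ 27.
  x = λ² - 43 - 66 = 729 - 109 ≡ 67; y = λ·(43 - 67) - 53 ≡ 10. → (67, 10)

(67, 10)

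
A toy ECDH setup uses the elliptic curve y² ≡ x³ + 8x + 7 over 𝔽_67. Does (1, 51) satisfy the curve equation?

y² = 51² ≡ 55; x³ + 8x + 7 = 16 ≡ 16 (mod 67). 55 ≠ 16.

no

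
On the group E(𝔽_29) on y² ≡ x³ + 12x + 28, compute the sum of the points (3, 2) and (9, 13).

(3, 2) + (9, 13). λ = (13 - 2)/(9 - 3) ≡ 11/6 mod 29. 6⁻¹ ≡ 5 (mod 29), so λ ≡ 26.
  x = λ² - 3 - 9 = 676 - 12 ≡ 26; y = λ·(3 - 26) - 2 ≡ 9. → (26, 9)

(26, 9)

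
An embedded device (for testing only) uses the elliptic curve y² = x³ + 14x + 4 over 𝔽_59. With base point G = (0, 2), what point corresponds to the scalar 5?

Repeated addition: build up to 5G.
2G: tangent at (0, 2): λ = (3·0² + 14)/(2·2) ≡ 14/4. 4⁻¹ ≡ 15 (mod 59), so λ ≡ 14·15 ≡ 33.
  x = λ² - 0 - 0 = 1089 - 0 ≡ 27; y = λ·(0 - 27) - 2 ≡ 51. → (27, 51)
3G: (27, 51) + (0, 2). λ = (2 - 51)/(0 - 27) ≡ 10/32 mod 59. 32⁻¹ ≡ 24 (mod 59), so λ ≡ 4.
  x = λ² - 27 - 0 = 16 - 27 ≡ 48; y = λ·(27 - 48) - 51 ≡ 42. → (48, 42)
4G: (48, 42) + (0, 2). λ = (2 - 42)/(0 - 48) ≡ 19/11 mod 59. 11⁻¹ ≡ 43 (mod 59), so λ ≡ 50.
  x = λ² - 48 - 0 = 2500 - 48 ≡ 33; y = λ·(48 - 33) - 42 ≡ 0. → (33, 0)
5G: (33, 0) + (0, 2). λ = (2 - 0)/(0 - 33) ≡ 2/26 mod 59. 26⁻¹ ≡ 25 (mod 59), so λ ≡ 50.
  x = λ² - 33 - 0 = 2500 - 33 ≡ 48; y = λ·(33 - 48) - 0 ≡ 17. → (48, 17)

(48, 17)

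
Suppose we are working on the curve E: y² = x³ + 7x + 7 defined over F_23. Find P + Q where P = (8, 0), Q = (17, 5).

(2, 11)

(8, 0) + (17, 5). λ = (5 - 0)/(17 - 8) ≡ 5/9 mod 23. 9⁻¹ ≡ 18 (mod 23) since 9·18 = 162 ≡ 1, so λ ≡ 21.
  x = λ² - 8 - 17 = 441 - 25 ≡ 2; y = λ·(8 - 2) - 0 ≡ 11. → (2, 11)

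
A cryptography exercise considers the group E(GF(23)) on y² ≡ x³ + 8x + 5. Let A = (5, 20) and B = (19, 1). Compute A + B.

(8, 12)

(5, 20) + (19, 1). λ = (1 - 20)/(19 - 5) ≡ 4/14 mod 23. 14⁻¹ ≡ 5 (mod 23) since 14·5 = 70 ≡ 1, so λ ≡ 20.
  x = λ² - 5 - 19 = 400 - 24 ≡ 8; y = λ·(5 - 8) - 20 ≡ 12. → (8, 12)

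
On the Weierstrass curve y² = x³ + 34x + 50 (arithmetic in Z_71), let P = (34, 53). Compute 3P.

Repeated addition: build up to 3P.
2P: tangent at (34, 53): λ = (3·34² + 34)/(2·53) ≡ 23/35. 35⁻¹ ≡ 69 (mod 71), so λ ≡ 23·69 ≡ 25.
  x = λ² - 34 - 34 = 625 - 68 ≡ 60; y = λ·(34 - 60) - 53 ≡ 7. → (60, 7)
3P: (60, 7) + (34, 53). λ = (53 - 7)/(34 - 60) ≡ 46/45 mod 71. 45⁻¹ ≡ 30 (mod 71), so λ ≡ 31.
  x = λ² - 60 - 34 = 961 - 94 ≡ 15; y = λ·(60 - 15) - 7 ≡ 39. → (15, 39)

(15, 39)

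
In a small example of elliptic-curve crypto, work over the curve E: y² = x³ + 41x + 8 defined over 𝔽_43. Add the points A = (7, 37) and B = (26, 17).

(7, 37) + (26, 17). λ = (17 - 37)/(26 - 7) ≡ 23/19 mod 43. 19⁻¹ ≡ 34 (mod 43) since 19·34 = 646 ≡ 1, so λ ≡ 8.
  x = λ² - 7 - 26 = 64 - 33 ≡ 31; y = λ·(7 - 31) - 37 ≡ 29. → (31, 29)

(31, 29)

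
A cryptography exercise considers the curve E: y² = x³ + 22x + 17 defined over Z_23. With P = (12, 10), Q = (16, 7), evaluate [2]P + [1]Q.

First 2P:
Repeated addition: build up to 2P.
2P: tangent at (12, 10): λ = (3·12² + 22)/(2·10) ≡ 17/20. 20⁻¹ ≡ 15 (mod 23) since 20·15 = 300 ≡ 1, so λ ≡ 17·15 ≡ 2.
  x = λ² - 12 - 12 = 4 - 24 ≡ 3; y = λ·(12 - 3) - 10 ≡ 8. → (3, 8)
2P = (3, 8).
Finally 2P + Q:
(3, 8) + (16, 7). λ = (7 - 8)/(16 - 3) ≡ 22/13 mod 23. 13⁻¹ ≡ 16 (mod 23), so λ ≡ 7.
  x = λ² - 3 - 16 = 49 - 19 ≡ 7; y = λ·(3 - 7) - 8 ≡ 10. → (7, 10)

(7, 10)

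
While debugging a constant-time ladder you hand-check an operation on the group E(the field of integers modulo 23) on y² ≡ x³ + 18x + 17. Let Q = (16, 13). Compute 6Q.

(18, 20)

Double-and-add on 6 = (110)₂. Start with Q = (16, 13) for the leading 1-bit.
double: tangent at (16, 13): λ = (3·16² + 18)/(2·13) ≡ 4/3. 3⁻¹ ≡ 8 (mod 23), so λ ≡ 4·8 ≡ 9.
  x = λ² - 16 - 16 = 81 - 32 ≡ 3; y = λ·(16 - 3) - 13 ≡ 12. → (3, 12)
add Q: (3, 12) + (16, 13). λ = (13 - 12)/(16 - 3) ≡ 1/13 mod 23. 13⁻¹ ≡ 16 (mod 23), so λ ≡ 16.
  x = λ² - 3 - 16 = 256 - 19 ≡ 7; y = λ·(3 - 7) - 12 ≡ 16. → (7, 16)
double: tangent at (7, 16): λ = (3·7² + 18)/(2·16) ≡ 4/9. 9⁻¹ ≡ 18 (mod 23) since 9·18 = 162 ≡ 1, so λ ≡ 4·18 ≡ 3.
  x = λ² - 7 - 7 = 9 - 14 ≡ 18; y = λ·(7 - 18) - 16 ≡ 20. → (18, 20)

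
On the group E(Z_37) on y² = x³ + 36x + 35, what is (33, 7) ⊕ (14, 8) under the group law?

(31, 26)

(33, 7) + (14, 8). λ = (8 - 7)/(14 - 33) ≡ 1/18 mod 37. 18⁻¹ ≡ 35 (mod 37), so λ ≡ 35.
  x = λ² - 33 - 14 = 1225 - 47 ≡ 31; y = λ·(33 - 31) - 7 ≡ 26. → (31, 26)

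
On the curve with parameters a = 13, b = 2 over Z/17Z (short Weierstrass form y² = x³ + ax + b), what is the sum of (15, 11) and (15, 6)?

O

The two points share x = 15 and their y-coordinates satisfy 11 + 6 ≡ 0 (mod 17), so they are inverses. Their sum is O.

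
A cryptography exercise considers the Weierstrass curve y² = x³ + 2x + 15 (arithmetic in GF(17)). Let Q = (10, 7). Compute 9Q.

Repeated addition: build up to 9Q.
2Q: tangent at (10, 7): λ = (3·10² + 2)/(2·7) ≡ 13/14. 14⁻¹ ≡ 11 (mod 17), so λ ≡ 13·11 ≡ 7.
  x = λ² - 10 - 10 = 49 - 20 ≡ 12; y = λ·(10 - 12) - 7 ≡ 13. → (12, 13)
3Q: (12, 13) + (10, 7). λ = (7 - 13)/(10 - 12) ≡ 11/15 mod 17. 15⁻¹ ≡ 8 (mod 17) since 15·8 = 120 ≡ 1, so λ ≡ 3.
  x = λ² - 12 - 10 = 9 - 22 ≡ 4; y = λ·(12 - 4) - 13 ≡ 11. → (4, 11)
4Q: (4, 11) + (10, 7). λ = (7 - 11)/(10 - 4) ≡ 13/6 mod 17. 6⁻¹ ≡ 3 (mod 17), so λ ≡ 5.
  x = λ² - 4 - 10 = 25 - 14 ≡ 11; y = λ·(4 - 11) - 11 ≡ 5. → (11, 5)
5Q: (11, 5) + (10, 7). λ = (7 - 5)/(10 - 11) ≡ 2/16 mod 17. 16⁻¹ ≡ 16 (mod 17) since 16·16 = 256 ≡ 1, so λ ≡ 15.
  x = λ² - 11 - 10 = 225 - 21 ≡ 0; y = λ·(11 - 0) - 5 ≡ 7. → (0, 7)
6Q: (0, 7) + (10, 7). λ = (7 - 7)/(10 - 0) ≡ 0/10 mod 17. 10⁻¹ ≡ 12 (mod 17), so λ ≡ 0.
  x = λ² - 0 - 10 = 0 - 10 ≡ 7; y = λ·(0 - 7) - 7 ≡ 10. → (7, 10)
7Q: (7, 10) + (10, 7). λ = (7 - 10)/(10 - 7) ≡ 14/3 mod 17. 3⁻¹ ≡ 6 (mod 17), so λ ≡ 16.
  x = λ² - 7 - 10 = 256 - 17 ≡ 1; y = λ·(7 - 1) - 10 ≡ 1. → (1, 1)
8Q: (1, 1) + (10, 7). λ = (7 - 1)/(10 - 1) ≡ 6/9 mod 17. 9⁻¹ ≡ 2 (mod 17) since 9·2 = 18 ≡ 1, so λ ≡ 12.
  x = λ² - 1 - 10 = 144 - 11 ≡ 14; y = λ·(1 - 14) - 1 ≡ 13. → (14, 13)
9Q: (14, 13) + (10, 7). λ = (7 - 13)/(10 - 14) ≡ 11/13 mod 17. 13⁻¹ ≡ 4 (mod 17), so λ ≡ 10.
  x = λ² - 14 - 10 = 100 - 24 ≡ 8; y = λ·(14 - 8) - 13 ≡ 13. → (8, 13)

(8, 13)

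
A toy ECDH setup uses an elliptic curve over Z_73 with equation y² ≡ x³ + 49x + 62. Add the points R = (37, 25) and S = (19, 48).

(37, 25) + (19, 48). λ = (48 - 25)/(19 - 37) ≡ 23/55 mod 73. 55⁻¹ ≡ 4 (mod 73), so λ ≡ 19.
  x = λ² - 37 - 19 = 361 - 56 ≡ 13; y = λ·(37 - 13) - 25 ≡ 66. → (13, 66)

(13, 66)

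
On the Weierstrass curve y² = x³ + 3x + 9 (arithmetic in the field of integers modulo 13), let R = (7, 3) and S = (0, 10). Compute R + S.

(7, 3) + (0, 10). λ = (10 - 3)/(0 - 7) ≡ 7/6 mod 13. 6⁻¹ ≡ 11 (mod 13), so λ ≡ 12.
  x = λ² - 7 - 0 = 144 - 7 ≡ 7; y = λ·(7 - 7) - 3 ≡ 10. → (7, 10)

(7, 10)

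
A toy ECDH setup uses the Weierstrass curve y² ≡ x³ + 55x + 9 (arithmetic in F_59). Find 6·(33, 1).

(0, 56)

Write P = (33, 1).
Double-and-add on 6 = (110)₂. Start with P = (33, 1) for the leading 1-bit.
double: tangent at (33, 1): λ = (3·33² + 55)/(2·1) ≡ 18/2. 2⁻¹ ≡ 30 (mod 59), so λ ≡ 18·30 ≡ 9.
  x = λ² - 33 - 33 = 81 - 66 ≡ 15; y = λ·(33 - 15) - 1 ≡ 43. → (15, 43)
add P: (15, 43) + (33, 1). λ = (1 - 43)/(33 - 15) ≡ 17/18 mod 59. 18⁻¹ ≡ 23 (mod 59), so λ ≡ 37.
  x = λ² - 15 - 33 = 1369 - 48 ≡ 23; y = λ·(15 - 23) - 43 ≡ 15. → (23, 15)
double: tangent at (23, 15): λ = (3·23² + 55)/(2·15) ≡ 49/30. 30⁻¹ ≡ 2 (mod 59) since 30·2 = 60 ≡ 1, so λ ≡ 49·2 ≡ 39.
  x = λ² - 23 - 23 = 1521 - 46 ≡ 0; y = λ·(23 - 0) - 15 ≡ 56. → (0, 56)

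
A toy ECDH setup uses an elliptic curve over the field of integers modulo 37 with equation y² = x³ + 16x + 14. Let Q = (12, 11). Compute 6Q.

Double-and-add on 6 = (110)₂. Start with Q = (12, 11) for the leading 1-bit.
double: tangent at (12, 11): λ = (3·12² + 16)/(2·11) ≡ 4/22. 22⁻¹ ≡ 32 (mod 37), so λ ≡ 4·32 ≡ 17.
  x = λ² - 12 - 12 = 289 - 24 ≡ 6; y = λ·(12 - 6) - 11 ≡ 17. → (6, 17)
add Q: (6, 17) + (12, 11). λ = (11 - 17)/(12 - 6) ≡ 31/6 mod 37. 6⁻¹ ≡ 31 (mod 37) since 6·31 = 186 ≡ 1, so λ ≡ 36.
  x = λ² - 6 - 12 = 1296 - 18 ≡ 20; y = λ·(6 - 20) - 17 ≡ 34. → (20, 34)
double: tangent at (20, 34): λ = (3·20² + 16)/(2·34) ≡ 32/31. 31⁻¹ ≡ 6 (mod 37), so λ ≡ 32·6 ≡ 7.
  x = λ² - 20 - 20 = 49 - 40 ≡ 9; y = λ·(20 - 9) - 34 ≡ 6. → (9, 6)

(9, 6)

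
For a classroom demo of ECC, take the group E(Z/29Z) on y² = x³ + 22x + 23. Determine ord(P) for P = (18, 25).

8

2P: tangent at (18, 25): λ = (3·18² + 22)/(2·25) ≡ 8/21. 21⁻¹ ≡ 18 (mod 29) since 21·18 = 378 ≡ 1, so λ ≡ 8·18 ≡ 28.
  x = λ² - 18 - 18 = 784 - 36 ≡ 23; y = λ·(18 - 23) - 25 ≡ 9. → (23, 9)
3P: (23, 9) + (18, 25). λ = (25 - 9)/(18 - 23) ≡ 16/24 mod 29. 24⁻¹ ≡ 23 (mod 29), so λ ≡ 20.
  x = λ² - 23 - 18 = 400 - 41 ≡ 11; y = λ·(23 - 11) - 9 ≡ 28. → (11, 28)
4P: (11, 28) + (18, 25). λ = (25 - 28)/(18 - 11) ≡ 26/7 mod 29. 7⁻¹ ≡ 25 (mod 29), so λ ≡ 12.
  x = λ² - 11 - 18 = 144 - 29 ≡ 28; y = λ·(11 - 28) - 28 ≡ 0. → (28, 0)
5P: (28, 0) + (18, 25). λ = (25 - 0)/(18 - 28) ≡ 25/19 mod 29. 19⁻¹ ≡ 26 (mod 29), so λ ≡ 12.
  x = λ² - 28 - 18 = 144 - 46 ≡ 11; y = λ·(28 - 11) - 0 ≡ 1. → (11, 1)
6P: (11, 1) + (18, 25). λ = (25 - 1)/(18 - 11) ≡ 24/7 mod 29. 7⁻¹ ≡ 25 (mod 29) since 7·25 = 175 ≡ 1, so λ ≡ 20.
  x = λ² - 11 - 18 = 400 - 29 ≡ 23; y = λ·(11 - 23) - 1 ≡ 20. → (23, 20)
7P: (23, 20) + (18, 25). λ = (25 - 20)/(18 - 23) ≡ 5/24 mod 29. 24⁻¹ ≡ 23 (mod 29), so λ ≡ 28.
  x = λ² - 23 - 18 = 784 - 41 ≡ 18; y = λ·(23 - 18) - 20 ≡ 4. → (18, 4)
8P: (18, 4) + (18, 25): same x and y₁ ≡ -y₂, so the sum is 𝒪.
8P = 𝒪, so the order is 8.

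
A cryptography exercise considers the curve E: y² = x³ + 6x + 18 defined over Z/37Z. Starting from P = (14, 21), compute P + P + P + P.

Repeated addition: build up to 4P.
2P: tangent at (14, 21): λ = (3·14² + 6)/(2·21) ≡ 2/5. 5⁻¹ ≡ 15 (mod 37), so λ ≡ 2·15 ≡ 30.
  x = λ² - 14 - 14 = 900 - 28 ≡ 21; y = λ·(14 - 21) - 21 ≡ 28. → (21, 28)
3P: (21, 28) + (14, 21). λ = (21 - 28)/(14 - 21) ≡ 30/30 mod 37. 30⁻¹ ≡ 21 (mod 37), so λ ≡ 1.
  x = λ² - 21 - 14 = 1 - 35 ≡ 3; y = λ·(21 - 3) - 28 ≡ 27. → (3, 27)
4P: (3, 27) + (14, 21). λ = (21 - 27)/(14 - 3) ≡ 31/11 mod 37. 11⁻¹ ≡ 27 (mod 37) since 11·27 = 297 ≡ 1, so λ ≡ 23.
  x = λ² - 3 - 14 = 529 - 17 ≡ 31; y = λ·(3 - 31) - 27 ≡ 32. → (31, 32)

(31, 32)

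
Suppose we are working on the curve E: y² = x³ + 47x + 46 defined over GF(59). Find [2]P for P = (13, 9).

(37, 39)

tangent at (13, 9): λ = (3·13² + 47)/(2·9) ≡ 23/18. 18⁻¹ ≡ 23 (mod 59), so λ ≡ 23·23 ≡ 57.
  x = λ² - 13 - 13 = 3249 - 26 ≡ 37; y = λ·(13 - 37) - 9 ≡ 39. → (37, 39)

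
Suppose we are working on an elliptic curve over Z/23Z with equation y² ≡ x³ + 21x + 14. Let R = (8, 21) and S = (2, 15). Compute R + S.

(14, 19)

(8, 21) + (2, 15). λ = (15 - 21)/(2 - 8) ≡ 17/17 mod 23. 17⁻¹ ≡ 19 (mod 23) since 17·19 = 323 ≡ 1, so λ ≡ 1.
  x = λ² - 8 - 2 = 1 - 10 ≡ 14; y = λ·(8 - 14) - 21 ≡ 19. → (14, 19)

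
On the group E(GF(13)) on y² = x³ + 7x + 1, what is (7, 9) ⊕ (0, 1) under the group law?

(7, 9) + (0, 1). λ = (1 - 9)/(0 - 7) ≡ 5/6 mod 13. 6⁻¹ ≡ 11 (mod 13) since 6·11 = 66 ≡ 1, so λ ≡ 3.
  x = λ² - 7 - 0 = 9 - 7 ≡ 2; y = λ·(7 - 2) - 9 ≡ 6. → (2, 6)

(2, 6)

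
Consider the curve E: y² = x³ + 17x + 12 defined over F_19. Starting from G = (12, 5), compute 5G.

Double-and-add on 5 = (101)₂. Start with G = (12, 5) for the leading 1-bit.
double: tangent at (12, 5): λ = (3·12² + 17)/(2·5) ≡ 12/10. 10⁻¹ ≡ 2 (mod 19) since 10·2 = 20 ≡ 1, so λ ≡ 12·2 ≡ 5.
  x = λ² - 12 - 12 = 25 - 24 ≡ 1; y = λ·(12 - 1) - 5 ≡ 12. → (1, 12)
double: tangent at (1, 12): λ = (3·1² + 17)/(2·12) ≡ 1/5. 5⁻¹ ≡ 4 (mod 19), so λ ≡ 1·4 ≡ 4.
  x = λ² - 1 - 1 = 16 - 2 ≡ 14; y = λ·(1 - 14) - 12 ≡ 12. → (14, 12)
add G: (14, 12) + (12, 5). λ = (5 - 12)/(12 - 14) ≡ 12/17 mod 19. 17⁻¹ ≡ 9 (mod 19) since 17·9 = 153 ≡ 1, so λ ≡ 13.
  x = λ² - 14 - 12 = 169 - 26 ≡ 10; y = λ·(14 - 10) - 12 ≡ 2. → (10, 2)

(10, 2)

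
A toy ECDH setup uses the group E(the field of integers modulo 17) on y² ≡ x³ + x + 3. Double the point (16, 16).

(6, 15)

tangent at (16, 16): λ = (3·16² + 1)/(2·16) ≡ 4/15. 15⁻¹ ≡ 8 (mod 17), so λ ≡ 4·8 ≡ 15.
  x = λ² - 16 - 16 = 225 - 32 ≡ 6; y = λ·(16 - 6) - 16 ≡ 15. → (6, 15)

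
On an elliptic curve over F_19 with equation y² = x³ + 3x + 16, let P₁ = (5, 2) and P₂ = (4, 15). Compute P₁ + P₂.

(5, 2) + (4, 15). λ = (15 - 2)/(4 - 5) ≡ 13/18 mod 19. 18⁻¹ ≡ 18 (mod 19) since 18·18 = 324 ≡ 1, so λ ≡ 6.
  x = λ² - 5 - 4 = 36 - 9 ≡ 8; y = λ·(5 - 8) - 2 ≡ 18. → (8, 18)

(8, 18)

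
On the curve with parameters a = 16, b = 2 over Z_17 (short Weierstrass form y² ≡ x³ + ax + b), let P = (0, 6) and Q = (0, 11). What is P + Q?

O

The two points share x = 0 and their y-coordinates satisfy 6 + 11 ≡ 0 (mod 17), so they are inverses. Their sum is ∞.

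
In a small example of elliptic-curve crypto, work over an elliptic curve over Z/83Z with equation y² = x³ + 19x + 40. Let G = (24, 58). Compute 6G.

(57, 8)

Double-and-add on 6 = (110)₂. Start with G = (24, 58) for the leading 1-bit.
double: tangent at (24, 58): λ = (3·24² + 19)/(2·58) ≡ 4/33. 33⁻¹ ≡ 78 (mod 83), so λ ≡ 4·78 ≡ 63.
  x = λ² - 24 - 24 = 3969 - 48 ≡ 20; y = λ·(24 - 20) - 58 ≡ 28. → (20, 28)
add G: (20, 28) + (24, 58). λ = (58 - 28)/(24 - 20) ≡ 30/4 mod 83. 4⁻¹ ≡ 21 (mod 83), so λ ≡ 49.
  x = λ² - 20 - 24 = 2401 - 44 ≡ 33; y = λ·(20 - 33) - 28 ≡ 82. → (33, 82)
double: tangent at (33, 82): λ = (3·33² + 19)/(2·82) ≡ 49/81. 81⁻¹ ≡ 41 (mod 83), so λ ≡ 49·41 ≡ 17.
  x = λ² - 33 - 33 = 289 - 66 ≡ 57; y = λ·(33 - 57) - 82 ≡ 8. → (57, 8)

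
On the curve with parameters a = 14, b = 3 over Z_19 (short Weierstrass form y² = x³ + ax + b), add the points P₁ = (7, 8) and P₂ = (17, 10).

(11, 14)

(7, 8) + (17, 10). λ = (10 - 8)/(17 - 7) ≡ 2/10 mod 19. 10⁻¹ ≡ 2 (mod 19), so λ ≡ 4.
  x = λ² - 7 - 17 = 16 - 24 ≡ 11; y = λ·(7 - 11) - 8 ≡ 14. → (11, 14)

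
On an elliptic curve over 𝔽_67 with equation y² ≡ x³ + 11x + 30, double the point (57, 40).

tangent at (57, 40): λ = (3·57² + 11)/(2·40) ≡ 43/13. 13⁻¹ ≡ 31 (mod 67), so λ ≡ 43·31 ≡ 60.
  x = λ² - 57 - 57 = 3600 - 114 ≡ 2; y = λ·(57 - 2) - 40 ≡ 44. → (2, 44)

(2, 44)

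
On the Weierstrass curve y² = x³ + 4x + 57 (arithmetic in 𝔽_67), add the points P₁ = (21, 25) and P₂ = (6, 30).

(55, 31)

(21, 25) + (6, 30). λ = (30 - 25)/(6 - 21) ≡ 5/52 mod 67. 52⁻¹ ≡ 58 (mod 67) since 52·58 = 3016 ≡ 1, so λ ≡ 22.
  x = λ² - 21 - 6 = 484 - 27 ≡ 55; y = λ·(21 - 55) - 25 ≡ 31. → (55, 31)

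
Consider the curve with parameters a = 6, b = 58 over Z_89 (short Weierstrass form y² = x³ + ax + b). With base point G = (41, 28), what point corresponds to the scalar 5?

Repeated addition: build up to 5G.
2G: tangent at (41, 28): λ = (3·41² + 6)/(2·28) ≡ 65/56. 56⁻¹ ≡ 62 (mod 89), so λ ≡ 65·62 ≡ 25.
  x = λ² - 41 - 41 = 625 - 82 ≡ 9; y = λ·(41 - 9) - 28 ≡ 60. → (9, 60)
3G: (9, 60) + (41, 28). λ = (28 - 60)/(41 - 9) ≡ 57/32 mod 89. 32⁻¹ ≡ 64 (mod 89), so λ ≡ 88.
  x = λ² - 9 - 41 = 7744 - 50 ≡ 40; y = λ·(9 - 40) - 60 ≡ 60. → (40, 60)
4G: (40, 60) + (41, 28). λ = (28 - 60)/(41 - 40) ≡ 57/1 mod 89. 1⁻¹ ≡ 1 (mod 89), so λ ≡ 57.
  x = λ² - 40 - 41 = 3249 - 81 ≡ 53; y = λ·(40 - 53) - 60 ≡ 0. → (53, 0)
5G: (53, 0) + (41, 28). λ = (28 - 0)/(41 - 53) ≡ 28/77 mod 89. 77⁻¹ ≡ 37 (mod 89) since 77·37 = 2849 ≡ 1, so λ ≡ 57.
  x = λ² - 53 - 41 = 3249 - 94 ≡ 40; y = λ·(53 - 40) - 0 ≡ 29. → (40, 29)

(40, 29)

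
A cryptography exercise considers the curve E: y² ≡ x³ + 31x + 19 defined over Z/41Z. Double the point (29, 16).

tangent at (29, 16): λ = (3·29² + 31)/(2·16) ≡ 12/32. 32⁻¹ ≡ 9 (mod 41), so λ ≡ 12·9 ≡ 26.
  x = λ² - 29 - 29 = 676 - 58 ≡ 3; y = λ·(29 - 3) - 16 ≡ 4. → (3, 4)

(3, 4)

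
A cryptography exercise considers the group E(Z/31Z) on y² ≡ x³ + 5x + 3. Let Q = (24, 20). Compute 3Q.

(4, 26)

Repeated addition: build up to 3Q.
2Q: tangent at (24, 20): λ = (3·24² + 5)/(2·20) ≡ 28/9. 9⁻¹ ≡ 7 (mod 31), so λ ≡ 28·7 ≡ 10.
  x = λ² - 24 - 24 = 100 - 48 ≡ 21; y = λ·(24 - 21) - 20 ≡ 10. → (21, 10)
3Q: (21, 10) + (24, 20). λ = (20 - 10)/(24 - 21) ≡ 10/3 mod 31. 3⁻¹ ≡ 21 (mod 31) since 3·21 = 63 ≡ 1, so λ ≡ 24.
  x = λ² - 21 - 24 = 576 - 45 ≡ 4; y = λ·(21 - 4) - 10 ≡ 26. → (4, 26)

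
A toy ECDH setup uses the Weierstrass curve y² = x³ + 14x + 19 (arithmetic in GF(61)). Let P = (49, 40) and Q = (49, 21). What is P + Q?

O

The two points share x = 49 and their y-coordinates satisfy 40 + 21 ≡ 0 (mod 61), so they are inverses. Their sum is ∞.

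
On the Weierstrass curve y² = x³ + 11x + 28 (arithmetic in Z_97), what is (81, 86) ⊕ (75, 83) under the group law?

(14, 93)

(81, 86) + (75, 83). λ = (83 - 86)/(75 - 81) ≡ 94/91 mod 97. 91⁻¹ ≡ 16 (mod 97) since 91·16 = 1456 ≡ 1, so λ ≡ 49.
  x = λ² - 81 - 75 = 2401 - 156 ≡ 14; y = λ·(81 - 14) - 86 ≡ 93. → (14, 93)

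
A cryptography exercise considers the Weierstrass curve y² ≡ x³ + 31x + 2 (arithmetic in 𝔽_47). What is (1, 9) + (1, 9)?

tangent at (1, 9): λ = (3·1² + 31)/(2·9) ≡ 34/18. 18⁻¹ ≡ 34 (mod 47) since 18·34 = 612 ≡ 1, so λ ≡ 34·34 ≡ 28.
  x = λ² - 1 - 1 = 784 - 2 ≡ 30; y = λ·(1 - 30) - 9 ≡ 25. → (30, 25)

(30, 25)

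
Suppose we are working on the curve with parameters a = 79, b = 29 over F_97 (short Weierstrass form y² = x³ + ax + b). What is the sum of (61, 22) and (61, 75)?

O

The two points share x = 61 and their y-coordinates satisfy 22 + 75 ≡ 0 (mod 97), so they are inverses. Their sum is 𝒪.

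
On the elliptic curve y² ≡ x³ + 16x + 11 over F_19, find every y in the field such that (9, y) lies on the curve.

x³ + 16x + 11 = 884 ≡ 10 (mod 19).
10 is a non-residue mod 19; no y exists.

none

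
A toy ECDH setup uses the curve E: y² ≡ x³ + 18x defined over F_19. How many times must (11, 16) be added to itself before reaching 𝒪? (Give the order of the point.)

10

2P: tangent at (11, 16): λ = (3·11² + 18)/(2·16) ≡ 1/13. 13⁻¹ ≡ 3 (mod 19), so λ ≡ 1·3 ≡ 3.
  x = λ² - 11 - 11 = 9 - 22 ≡ 6; y = λ·(11 - 6) - 16 ≡ 18. → (6, 18)
3P: (6, 18) + (11, 16). λ = (16 - 18)/(11 - 6) ≡ 17/5 mod 19. 5⁻¹ ≡ 4 (mod 19), so λ ≡ 11.
  x = λ² - 6 - 11 = 121 - 17 ≡ 9; y = λ·(6 - 9) - 18 ≡ 6. → (9, 6)
4P: (9, 6) + (11, 16). λ = (16 - 6)/(11 - 9) ≡ 10/2 mod 19. 2⁻¹ ≡ 10 (mod 19), so λ ≡ 5.
  x = λ² - 9 - 11 = 25 - 20 ≡ 5; y = λ·(9 - 5) - 6 ≡ 14. → (5, 14)
5P: (5, 14) + (11, 16). λ = (16 - 14)/(11 - 5) ≡ 2/6 mod 19. 6⁻¹ ≡ 16 (mod 19) since 6·16 = 96 ≡ 1, so λ ≡ 13.
  x = λ² - 5 - 11 = 169 - 16 ≡ 1; y = λ·(5 - 1) - 14 ≡ 0. → (1, 0)
6P: (1, 0) + (11, 16). λ = (16 - 0)/(11 - 1) ≡ 16/10 mod 19. 10⁻¹ ≡ 2 (mod 19), so λ ≡ 13.
  x = λ² - 1 - 11 = 169 - 12 ≡ 5; y = λ·(1 - 5) - 0 ≡ 5. → (5, 5)
7P: (5, 5) + (11, 16). λ = (16 - 5)/(11 - 5) ≡ 11/6 mod 19. 6⁻¹ ≡ 16 (mod 19), so λ ≡ 5.
  x = λ² - 5 - 11 = 25 - 16 ≡ 9; y = λ·(5 - 9) - 5 ≡ 13. → (9, 13)
8P: (9, 13) + (11, 16). λ = (16 - 13)/(11 - 9) ≡ 3/2 mod 19. 2⁻¹ ≡ 10 (mod 19) since 2·10 = 20 ≡ 1, so λ ≡ 11.
  x = λ² - 9 - 11 = 121 - 20 ≡ 6; y = λ·(9 - 6) - 13 ≡ 1. → (6, 1)
9P: (6, 1) + (11, 16). λ = (16 - 1)/(11 - 6) ≡ 15/5 mod 19. 5⁻¹ ≡ 4 (mod 19) since 5·4 = 20 ≡ 1, so λ ≡ 3.
  x = λ² - 6 - 11 = 9 - 17 ≡ 11; y = λ·(6 - 11) - 1 ≡ 3. → (11, 3)
10P: (11, 3) + (11, 16): same x and y₁ ≡ -y₂, so the sum is 𝒪.
10P = 𝒪, so the order is 10.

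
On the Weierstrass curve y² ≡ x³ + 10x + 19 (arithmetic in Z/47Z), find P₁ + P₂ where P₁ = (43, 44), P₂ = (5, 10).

(33, 7)

(43, 44) + (5, 10). λ = (10 - 44)/(5 - 43) ≡ 13/9 mod 47. 9⁻¹ ≡ 21 (mod 47), so λ ≡ 38.
  x = λ² - 43 - 5 = 1444 - 48 ≡ 33; y = λ·(43 - 33) - 44 ≡ 7. → (33, 7)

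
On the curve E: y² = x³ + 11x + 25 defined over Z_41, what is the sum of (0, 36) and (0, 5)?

O

The two points share x = 0 and their y-coordinates satisfy 36 + 5 ≡ 0 (mod 41), so they are inverses. Their sum is O.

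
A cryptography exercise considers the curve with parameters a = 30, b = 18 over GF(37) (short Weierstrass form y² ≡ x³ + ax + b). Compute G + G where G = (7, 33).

tangent at (7, 33): λ = (3·7² + 30)/(2·33) ≡ 29/29. 29⁻¹ ≡ 23 (mod 37), so λ ≡ 29·23 ≡ 1.
  x = λ² - 7 - 7 = 1 - 14 ≡ 24; y = λ·(7 - 24) - 33 ≡ 24. → (24, 24)

(24, 24)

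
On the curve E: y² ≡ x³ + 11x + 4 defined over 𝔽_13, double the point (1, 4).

(10, 3)

tangent at (1, 4): λ = (3·1² + 11)/(2·4) ≡ 1/8. 8⁻¹ ≡ 5 (mod 13), so λ ≡ 1·5 ≡ 5.
  x = λ² - 1 - 1 = 25 - 2 ≡ 10; y = λ·(1 - 10) - 4 ≡ 3. → (10, 3)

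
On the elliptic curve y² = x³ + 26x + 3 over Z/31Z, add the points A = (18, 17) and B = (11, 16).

(21, 18)

(18, 17) + (11, 16). λ = (16 - 17)/(11 - 18) ≡ 30/24 mod 31. 24⁻¹ ≡ 22 (mod 31), so λ ≡ 9.
  x = λ² - 18 - 11 = 81 - 29 ≡ 21; y = λ·(18 - 21) - 17 ≡ 18. → (21, 18)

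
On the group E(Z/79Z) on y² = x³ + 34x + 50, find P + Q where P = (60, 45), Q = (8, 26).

(53, 32)

(60, 45) + (8, 26). λ = (26 - 45)/(8 - 60) ≡ 60/27 mod 79. 27⁻¹ ≡ 41 (mod 79) since 27·41 = 1107 ≡ 1, so λ ≡ 11.
  x = λ² - 60 - 8 = 121 - 68 ≡ 53; y = λ·(60 - 53) - 45 ≡ 32. → (53, 32)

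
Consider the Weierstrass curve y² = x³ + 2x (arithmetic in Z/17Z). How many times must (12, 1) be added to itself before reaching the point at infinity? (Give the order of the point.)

10

2P: tangent at (12, 1): λ = (3·12² + 2)/(2·1) ≡ 9/2. 2⁻¹ ≡ 9 (mod 17) since 2·9 = 18 ≡ 1, so λ ≡ 9·9 ≡ 13.
  x = λ² - 12 - 12 = 169 - 24 ≡ 9; y = λ·(12 - 9) - 1 ≡ 4. → (9, 4)
3P: (9, 4) + (12, 1). λ = (1 - 4)/(12 - 9) ≡ 14/3 mod 17. 3⁻¹ ≡ 6 (mod 17), so λ ≡ 16.
  x = λ² - 9 - 12 = 256 - 21 ≡ 14; y = λ·(9 - 14) - 4 ≡ 1. → (14, 1)
4P: (14, 1) + (12, 1). λ = (1 - 1)/(12 - 14) ≡ 0/15 mod 17. 15⁻¹ ≡ 8 (mod 17) since 15·8 = 120 ≡ 1, so λ ≡ 0.
  x = λ² - 14 - 12 = 0 - 26 ≡ 8; y = λ·(14 - 8) - 1 ≡ 16. → (8, 16)
5P: (8, 16) + (12, 1). λ = (1 - 16)/(12 - 8) ≡ 2/4 mod 17. 4⁻¹ ≡ 13 (mod 17), so λ ≡ 9.
  x = λ² - 8 - 12 = 81 - 20 ≡ 10; y = λ·(8 - 10) - 16 ≡ 0. → (10, 0)
6P: (10, 0) + (12, 1). λ = (1 - 0)/(12 - 10) ≡ 1/2 mod 17. 2⁻¹ ≡ 9 (mod 17), so λ ≡ 9.
  x = λ² - 10 - 12 = 81 - 22 ≡ 8; y = λ·(10 - 8) - 0 ≡ 1. → (8, 1)
7P: (8, 1) + (12, 1). λ = (1 - 1)/(12 - 8) ≡ 0/4 mod 17. 4⁻¹ ≡ 13 (mod 17), so λ ≡ 0.
  x = λ² - 8 - 12 = 0 - 20 ≡ 14; y = λ·(8 - 14) - 1 ≡ 16. → (14, 16)
8P: (14, 16) + (12, 1). λ = (1 - 16)/(12 - 14) ≡ 2/15 mod 17. 15⁻¹ ≡ 8 (mod 17), so λ ≡ 16.
  x = λ² - 14 - 12 = 256 - 26 ≡ 9; y = λ·(14 - 9) - 16 ≡ 13. → (9, 13)
9P: (9, 13) + (12, 1). λ = (1 - 13)/(12 - 9) ≡ 5/3 mod 17. 3⁻¹ ≡ 6 (mod 17) since 3·6 = 18 ≡ 1, so λ ≡ 13.
  x = λ² - 9 - 12 = 169 - 21 ≡ 12; y = λ·(9 - 12) - 13 ≡ 16. → (12, 16)
10P: (12, 16) + (12, 1): same x and y₁ ≡ -y₂, so the sum is the point at infinity.
10P = the point at infinity, so the order is 10.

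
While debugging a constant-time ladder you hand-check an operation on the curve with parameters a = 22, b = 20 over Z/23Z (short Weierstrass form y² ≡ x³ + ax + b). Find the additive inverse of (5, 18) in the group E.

(5, 5)

-(5, 18) = (5, -18 mod 23) = (5, 5).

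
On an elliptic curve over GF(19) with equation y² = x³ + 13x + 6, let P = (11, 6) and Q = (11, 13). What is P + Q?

The two points share x = 11 and their y-coordinates satisfy 6 + 13 ≡ 0 (mod 19), so they are inverses. Their sum is O.

O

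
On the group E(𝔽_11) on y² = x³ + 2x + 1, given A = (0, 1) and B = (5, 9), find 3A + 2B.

(0, 1)

First 3A:
Repeated addition: build up to 3A.
2A: tangent at (0, 1): λ = (3·0² + 2)/(2·1) ≡ 2/2. 2⁻¹ ≡ 6 (mod 11) since 2·6 = 12 ≡ 1, so λ ≡ 2·6 ≡ 1.
  x = λ² - 0 - 0 = 1 - 0 ≡ 1; y = λ·(0 - 1) - 1 ≡ 9. → (1, 9)
3A: (1, 9) + (0, 1). λ = (1 - 9)/(0 - 1) ≡ 3/10 mod 11. 10⁻¹ ≡ 10 (mod 11), so λ ≡ 8.
  x = λ² - 1 - 0 = 64 - 1 ≡ 8; y = λ·(1 - 8) - 9 ≡ 1. → (8, 1)
3A = (8, 1).
Next 2B:
Repeated addition: build up to 2B.
2B: tangent at (5, 9): λ = (3·5² + 2)/(2·9) ≡ 0/7. 7⁻¹ ≡ 8 (mod 11) since 7·8 = 56 ≡ 1, so λ ≡ 0·8 ≡ 0.
  x = λ² - 5 - 5 = 0 - 10 ≡ 1; y = λ·(5 - 1) - 9 ≡ 2. → (1, 2)
2B = (1, 2).
Finally 3A + 2B:
(8, 1) + (1, 2). λ = (2 - 1)/(1 - 8) ≡ 1/4 mod 11. 4⁻¹ ≡ 3 (mod 11) since 4·3 = 12 ≡ 1, so λ ≡ 3.
  x = λ² - 8 - 1 = 9 - 9 ≡ 0; y = λ·(8 - 0) - 1 ≡ 1. → (0, 1)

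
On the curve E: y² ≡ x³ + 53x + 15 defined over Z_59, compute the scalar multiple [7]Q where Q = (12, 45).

(57, 14)

Double-and-add on 7 = (111)₂. Start with Q = (12, 45) for the leading 1-bit.
double: tangent at (12, 45): λ = (3·12² + 53)/(2·45) ≡ 13/31. 31⁻¹ ≡ 40 (mod 59), so λ ≡ 13·40 ≡ 48.
  x = λ² - 12 - 12 = 2304 - 24 ≡ 38; y = λ·(12 - 38) - 45 ≡ 5. → (38, 5)
add Q: (38, 5) + (12, 45). λ = (45 - 5)/(12 - 38) ≡ 40/33 mod 59. 33⁻¹ ≡ 34 (mod 59), so λ ≡ 3.
  x = λ² - 38 - 12 = 9 - 50 ≡ 18; y = λ·(38 - 18) - 5 ≡ 55. → (18, 55)
double: tangent at (18, 55): λ = (3·18² + 53)/(2·55) ≡ 22/51. 51⁻¹ ≡ 22 (mod 59), so λ ≡ 22·22 ≡ 12.
  x = λ² - 18 - 18 = 144 - 36 ≡ 49; y = λ·(18 - 49) - 55 ≡ 45. → (49, 45)
add Q: (49, 45) + (12, 45). λ = (45 - 45)/(12 - 49) ≡ 0/22 mod 59. 22⁻¹ ≡ 51 (mod 59), so λ ≡ 0.
  x = λ² - 49 - 12 = 0 - 61 ≡ 57; y = λ·(49 - 57) - 45 ≡ 14. → (57, 14)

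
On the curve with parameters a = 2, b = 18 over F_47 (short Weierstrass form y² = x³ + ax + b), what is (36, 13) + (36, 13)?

(0, 26)

tangent at (36, 13): λ = (3·36² + 2)/(2·13) ≡ 36/26. 26⁻¹ ≡ 38 (mod 47), so λ ≡ 36·38 ≡ 5.
  x = λ² - 36 - 36 = 25 - 72 ≡ 0; y = λ·(36 - 0) - 13 ≡ 26. → (0, 26)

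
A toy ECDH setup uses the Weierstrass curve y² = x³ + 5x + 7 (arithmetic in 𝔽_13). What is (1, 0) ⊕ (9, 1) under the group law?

(1, 0) + (9, 1). λ = (1 - 0)/(9 - 1) ≡ 1/8 mod 13. 8⁻¹ ≡ 5 (mod 13), so λ ≡ 5.
  x = λ² - 1 - 9 = 25 - 10 ≡ 2; y = λ·(1 - 2) - 0 ≡ 8. → (2, 8)

(2, 8)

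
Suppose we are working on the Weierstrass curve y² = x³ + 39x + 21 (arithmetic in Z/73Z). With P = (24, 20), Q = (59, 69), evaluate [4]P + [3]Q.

(29, 65)

First 4P:
Repeated addition: build up to 4P.
2P: tangent at (24, 20): λ = (3·24² + 39)/(2·20) ≡ 15/40. 40⁻¹ ≡ 42 (mod 73), so λ ≡ 15·42 ≡ 46.
  x = λ² - 24 - 24 = 2116 - 48 ≡ 24; y = λ·(24 - 24) - 20 ≡ 53. → (24, 53)
3P: (24, 53) + (24, 20): same x and y₁ ≡ -y₂, so the sum is 𝒪.
4P: 𝒪 + (24, 20) = (24, 20) (identity).
4P = (24, 20).
Next 3Q:
Repeated addition: build up to 3Q.
2Q: tangent at (59, 69): λ = (3·59² + 39)/(2·69) ≡ 43/65. 65⁻¹ ≡ 9 (mod 73) since 65·9 = 585 ≡ 1, so λ ≡ 43·9 ≡ 22.
  x = λ² - 59 - 59 = 484 - 118 ≡ 1; y = λ·(59 - 1) - 69 ≡ 39. → (1, 39)
3Q: (1, 39) + (59, 69). λ = (69 - 39)/(59 - 1) ≡ 30/58 mod 73. 58⁻¹ ≡ 34 (mod 73) since 58·34 = 1972 ≡ 1, so λ ≡ 71.
  x = λ² - 1 - 59 = 5041 - 60 ≡ 17; y = λ·(1 - 17) - 39 ≡ 66. → (17, 66)
3Q = (17, 66).
Finally 4P + 3Q:
(24, 20) + (17, 66). λ = (66 - 20)/(17 - 24) ≡ 46/66 mod 73. 66⁻¹ ≡ 52 (mod 73) since 66·52 = 3432 ≡ 1, so λ ≡ 56.
  x = λ² - 24 - 17 = 3136 - 41 ≡ 29; y = λ·(24 - 29) - 20 ≡ 65. → (29, 65)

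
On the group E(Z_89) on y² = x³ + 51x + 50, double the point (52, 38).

(54, 54)

tangent at (52, 38): λ = (3·52² + 51)/(2·38) ≡ 64/76. 76⁻¹ ≡ 41 (mod 89), so λ ≡ 64·41 ≡ 43.
  x = λ² - 52 - 52 = 1849 - 104 ≡ 54; y = λ·(52 - 54) - 38 ≡ 54. → (54, 54)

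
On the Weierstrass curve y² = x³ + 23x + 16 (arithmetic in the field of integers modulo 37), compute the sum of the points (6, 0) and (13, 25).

(30, 20)

(6, 0) + (13, 25). λ = (25 - 0)/(13 - 6) ≡ 25/7 mod 37. 7⁻¹ ≡ 16 (mod 37), so λ ≡ 30.
  x = λ² - 6 - 13 = 900 - 19 ≡ 30; y = λ·(6 - 30) - 0 ≡ 20. → (30, 20)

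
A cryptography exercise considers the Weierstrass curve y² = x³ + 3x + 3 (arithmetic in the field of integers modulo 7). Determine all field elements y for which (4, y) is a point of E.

3, 4

x³ + 3x + 3 = 79 ≡ 2 (mod 7).
Square roots of 2 mod 7: 3 and 4 (since 3² = 9 ≡ 2).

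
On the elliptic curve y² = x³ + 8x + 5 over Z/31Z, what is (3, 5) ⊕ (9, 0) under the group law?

(24, 28)

(3, 5) + (9, 0). λ = (0 - 5)/(9 - 3) ≡ 26/6 mod 31. 6⁻¹ ≡ 26 (mod 31) since 6·26 = 156 ≡ 1, so λ ≡ 25.
  x = λ² - 3 - 9 = 625 - 12 ≡ 24; y = λ·(3 - 24) - 5 ≡ 28. → (24, 28)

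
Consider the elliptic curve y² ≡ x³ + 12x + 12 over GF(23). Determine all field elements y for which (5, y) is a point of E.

x³ + 12x + 12 = 197 ≡ 13 (mod 23).
Square roots of 13 mod 23: 6 and 17 (since 6² = 36 ≡ 13).

6, 17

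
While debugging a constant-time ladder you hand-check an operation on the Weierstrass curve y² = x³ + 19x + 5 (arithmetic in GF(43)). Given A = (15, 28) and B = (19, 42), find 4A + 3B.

First 4A:
Repeated addition: build up to 4A.
2A: tangent at (15, 28): λ = (3·15² + 19)/(2·28) ≡ 6/13. 13⁻¹ ≡ 10 (mod 43), so λ ≡ 6·10 ≡ 17.
  x = λ² - 15 - 15 = 289 - 30 ≡ 1; y = λ·(15 - 1) - 28 ≡ 38. → (1, 38)
3A: (1, 38) + (15, 28). λ = (28 - 38)/(15 - 1) ≡ 33/14 mod 43. 14⁻¹ ≡ 40 (mod 43), so λ ≡ 30.
  x = λ² - 1 - 15 = 900 - 16 ≡ 24; y = λ·(1 - 24) - 38 ≡ 3. → (24, 3)
4A: (24, 3) + (15, 28). λ = (28 - 3)/(15 - 24) ≡ 25/34 mod 43. 34⁻¹ ≡ 19 (mod 43) since 34·19 = 646 ≡ 1, so λ ≡ 2.
  x = λ² - 24 - 15 = 4 - 39 ≡ 8; y = λ·(24 - 8) - 3 ≡ 29. → (8, 29)
4A = (8, 29).
Next 3B:
Repeated addition: build up to 3B.
2B: tangent at (19, 42): λ = (3·19² + 19)/(2·42) ≡ 27/41. 41⁻¹ ≡ 21 (mod 43) since 41·21 = 861 ≡ 1, so λ ≡ 27·21 ≡ 8.
  x = λ² - 19 - 19 = 64 - 38 ≡ 26; y = λ·(19 - 26) - 42 ≡ 31. → (26, 31)
3B: (26, 31) + (19, 42). λ = (42 - 31)/(19 - 26) ≡ 11/36 mod 43. 36⁻¹ ≡ 6 (mod 43), so λ ≡ 23.
  x = λ² - 26 - 19 = 529 - 45 ≡ 11; y = λ·(26 - 11) - 31 ≡ 13. → (11, 13)
3B = (11, 13).
Finally 4A + 3B:
(8, 29) + (11, 13). λ = (13 - 29)/(11 - 8) ≡ 27/3 mod 43. 3⁻¹ ≡ 29 (mod 43), so λ ≡ 9.
  x = λ² - 8 - 11 = 81 - 19 ≡ 19; y = λ·(8 - 19) - 29 ≡ 1. → (19, 1)

(19, 1)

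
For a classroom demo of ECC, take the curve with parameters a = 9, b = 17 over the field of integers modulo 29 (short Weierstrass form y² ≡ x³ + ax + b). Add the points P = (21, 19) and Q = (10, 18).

(4, 1)

(21, 19) + (10, 18). λ = (18 - 19)/(10 - 21) ≡ 28/18 mod 29. 18⁻¹ ≡ 21 (mod 29), so λ ≡ 8.
  x = λ² - 21 - 10 = 64 - 31 ≡ 4; y = λ·(21 - 4) - 19 ≡ 1. → (4, 1)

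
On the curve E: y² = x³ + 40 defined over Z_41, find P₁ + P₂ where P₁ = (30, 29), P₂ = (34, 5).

(30, 29) + (34, 5). λ = (5 - 29)/(34 - 30) ≡ 17/4 mod 41. 4⁻¹ ≡ 31 (mod 41), so λ ≡ 35.
  x = λ² - 30 - 34 = 1225 - 64 ≡ 13; y = λ·(30 - 13) - 29 ≡ 33. → (13, 33)

(13, 33)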